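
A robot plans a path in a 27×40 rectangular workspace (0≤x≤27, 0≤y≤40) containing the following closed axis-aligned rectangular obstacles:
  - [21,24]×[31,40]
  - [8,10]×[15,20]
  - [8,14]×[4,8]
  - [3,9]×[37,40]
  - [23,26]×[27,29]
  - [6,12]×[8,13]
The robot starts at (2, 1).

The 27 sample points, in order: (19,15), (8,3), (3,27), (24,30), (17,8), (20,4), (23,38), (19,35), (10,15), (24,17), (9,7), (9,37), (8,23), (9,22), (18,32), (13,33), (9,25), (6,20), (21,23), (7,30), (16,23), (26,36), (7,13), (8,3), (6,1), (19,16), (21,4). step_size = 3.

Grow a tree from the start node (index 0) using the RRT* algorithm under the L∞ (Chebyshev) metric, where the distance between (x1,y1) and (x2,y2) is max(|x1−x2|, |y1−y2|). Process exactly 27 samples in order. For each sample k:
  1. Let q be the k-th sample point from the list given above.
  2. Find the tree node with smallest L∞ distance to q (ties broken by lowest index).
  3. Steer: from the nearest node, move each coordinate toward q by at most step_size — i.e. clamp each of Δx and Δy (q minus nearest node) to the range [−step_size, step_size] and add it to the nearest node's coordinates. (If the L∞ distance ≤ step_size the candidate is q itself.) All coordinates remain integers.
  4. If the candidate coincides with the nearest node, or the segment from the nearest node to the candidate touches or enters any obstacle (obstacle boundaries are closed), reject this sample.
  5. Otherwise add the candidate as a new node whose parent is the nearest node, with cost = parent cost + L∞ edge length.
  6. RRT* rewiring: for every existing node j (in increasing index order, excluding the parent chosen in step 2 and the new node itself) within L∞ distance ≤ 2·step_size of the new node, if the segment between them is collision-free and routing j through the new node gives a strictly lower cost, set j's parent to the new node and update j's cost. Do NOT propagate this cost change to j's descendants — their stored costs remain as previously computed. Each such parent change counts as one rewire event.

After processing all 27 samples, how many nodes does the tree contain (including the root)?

1. q=(19,15) nearest=0 d=17 new=(5,4) → add node 1 parent=0 cost=3
2. q=(8,3) nearest=1 d=3 new=(8,3) → add node 2 parent=1 cost=6
3. q=(3,27) nearest=1 d=23 new=(3,7) → add node 3 parent=1 cost=6
4. q=(24,30) nearest=3 d=23 new=(6,10) → blocked by [6,12]×[8,13], reject
5. q=(17,8) nearest=2 d=9 new=(11,6) → blocked by [8,14]×[4,8], reject
6. q=(20,4) nearest=2 d=12 new=(11,4) → blocked by [8,14]×[4,8], reject
7. q=(23,38) nearest=3 d=31 new=(6,10) → blocked by [6,12]×[8,13], reject
8. q=(19,35) nearest=3 d=28 new=(6,10) → blocked by [6,12]×[8,13], reject
9. q=(10,15) nearest=3 d=8 new=(6,10) → blocked by [6,12]×[8,13], reject
10. q=(24,17) nearest=2 d=16 new=(11,6) → blocked by [8,14]×[4,8], reject
11. q=(9,7) nearest=1 d=4 new=(8,7) → blocked by [8,14]×[4,8], reject
12. q=(9,37) nearest=3 d=30 new=(6,10) → blocked by [6,12]×[8,13], reject
13. q=(8,23) nearest=3 d=16 new=(6,10) → blocked by [6,12]×[8,13], reject
14. q=(9,22) nearest=3 d=15 new=(6,10) → blocked by [6,12]×[8,13], reject
15. q=(18,32) nearest=3 d=25 new=(6,10) → blocked by [6,12]×[8,13], reject
16. q=(13,33) nearest=3 d=26 new=(6,10) → blocked by [6,12]×[8,13], reject
17. q=(9,25) nearest=3 d=18 new=(6,10) → blocked by [6,12]×[8,13], reject
18. q=(6,20) nearest=3 d=13 new=(6,10) → blocked by [6,12]×[8,13], reject
19. q=(21,23) nearest=3 d=18 new=(6,10) → blocked by [6,12]×[8,13], reject
20. q=(7,30) nearest=3 d=23 new=(6,10) → blocked by [6,12]×[8,13], reject
21. q=(16,23) nearest=3 d=16 new=(6,10) → blocked by [6,12]×[8,13], reject
22. q=(26,36) nearest=3 d=29 new=(6,10) → blocked by [6,12]×[8,13], reject
23. q=(7,13) nearest=3 d=6 new=(6,10) → blocked by [6,12]×[8,13], reject
24. q=(8,3) nearest=2 d=0 → coincident, reject
25. q=(6,1) nearest=2 d=2 new=(6,1) → add node 4 parent=2 cost=8
26. q=(19,16) nearest=2 d=13 new=(11,6) → blocked by [8,14]×[4,8], reject
27. q=(21,4) nearest=2 d=13 new=(11,4) → blocked by [8,14]×[4,8], reject

Node count: 5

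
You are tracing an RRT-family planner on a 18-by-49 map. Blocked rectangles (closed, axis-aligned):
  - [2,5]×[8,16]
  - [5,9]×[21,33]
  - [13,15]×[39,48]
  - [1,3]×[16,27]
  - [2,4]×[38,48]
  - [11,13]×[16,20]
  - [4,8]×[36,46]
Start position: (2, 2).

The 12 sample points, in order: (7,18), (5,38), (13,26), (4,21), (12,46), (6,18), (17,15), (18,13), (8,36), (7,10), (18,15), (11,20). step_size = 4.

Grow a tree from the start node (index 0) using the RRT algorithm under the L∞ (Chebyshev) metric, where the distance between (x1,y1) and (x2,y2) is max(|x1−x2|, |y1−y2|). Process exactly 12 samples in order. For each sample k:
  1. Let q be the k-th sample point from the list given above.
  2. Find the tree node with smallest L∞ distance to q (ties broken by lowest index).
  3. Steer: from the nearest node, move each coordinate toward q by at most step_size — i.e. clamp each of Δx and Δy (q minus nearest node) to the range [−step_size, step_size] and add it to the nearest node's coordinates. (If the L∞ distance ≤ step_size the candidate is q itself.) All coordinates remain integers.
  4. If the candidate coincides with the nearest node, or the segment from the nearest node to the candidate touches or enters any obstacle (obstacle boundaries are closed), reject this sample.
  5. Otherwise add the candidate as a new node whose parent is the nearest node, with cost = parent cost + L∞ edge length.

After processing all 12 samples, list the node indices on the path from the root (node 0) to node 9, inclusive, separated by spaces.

Path: 0 1 2 6 7 9

1. q=(7,18) nearest=0 d=16 new=(6,6) → add node 1 parent=0 cost=4
2. q=(5,38) nearest=1 d=32 new=(5,10) → blocked by [2,5]×[8,16], reject
3. q=(13,26) nearest=1 d=20 new=(10,10) → add node 2 parent=1 cost=8
4. q=(4,21) nearest=2 d=11 new=(6,14) → add node 3 parent=2 cost=12
5. q=(12,46) nearest=3 d=32 new=(10,18) → add node 4 parent=3 cost=16
6. q=(6,18) nearest=3 d=4 new=(6,18) → add node 5 parent=3 cost=16
7. q=(17,15) nearest=2 d=7 new=(14,14) → add node 6 parent=2 cost=12
8. q=(18,13) nearest=6 d=4 new=(18,13) → add node 7 parent=6 cost=16
9. q=(8,36) nearest=4 d=18 new=(8,22) → blocked by [5,9]×[21,33], reject
10. q=(7,10) nearest=2 d=3 new=(7,10) → add node 8 parent=2 cost=11
11. q=(18,15) nearest=7 d=2 new=(18,15) → add node 9 parent=7 cost=18
12. q=(11,20) nearest=4 d=2 new=(11,20) → blocked by [11,13]×[16,20], reject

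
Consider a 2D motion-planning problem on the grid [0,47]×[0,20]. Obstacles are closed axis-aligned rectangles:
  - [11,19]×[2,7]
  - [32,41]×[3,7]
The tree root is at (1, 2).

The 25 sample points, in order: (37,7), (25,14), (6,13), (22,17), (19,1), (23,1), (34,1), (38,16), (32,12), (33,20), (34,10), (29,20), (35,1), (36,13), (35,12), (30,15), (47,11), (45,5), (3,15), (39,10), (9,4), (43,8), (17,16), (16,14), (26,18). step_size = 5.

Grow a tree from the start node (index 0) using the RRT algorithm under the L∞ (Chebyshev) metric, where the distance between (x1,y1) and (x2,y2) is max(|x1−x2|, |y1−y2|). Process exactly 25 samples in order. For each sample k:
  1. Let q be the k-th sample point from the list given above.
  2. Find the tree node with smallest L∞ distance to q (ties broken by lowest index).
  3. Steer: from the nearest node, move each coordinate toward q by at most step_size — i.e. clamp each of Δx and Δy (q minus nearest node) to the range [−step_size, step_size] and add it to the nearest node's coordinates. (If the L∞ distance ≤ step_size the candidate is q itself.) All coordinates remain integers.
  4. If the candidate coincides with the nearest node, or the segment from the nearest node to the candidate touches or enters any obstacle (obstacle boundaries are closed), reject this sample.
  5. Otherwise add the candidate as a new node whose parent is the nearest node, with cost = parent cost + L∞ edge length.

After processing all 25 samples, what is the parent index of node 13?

Parent of node 13: 7

1. q=(37,7) nearest=0 d=36 new=(6,7) → add node 1 parent=0 cost=5
2. q=(25,14) nearest=1 d=19 new=(11,12) → add node 2 parent=1 cost=10
3. q=(6,13) nearest=2 d=5 new=(6,13) → add node 3 parent=2 cost=15
4. q=(22,17) nearest=2 d=11 new=(16,17) → add node 4 parent=2 cost=15
5. q=(19,1) nearest=2 d=11 new=(16,7) → blocked by [11,19]×[2,7], reject
6. q=(23,1) nearest=2 d=12 new=(16,7) → blocked by [11,19]×[2,7], reject
7. q=(34,1) nearest=4 d=18 new=(21,12) → add node 5 parent=4 cost=20
8. q=(38,16) nearest=5 d=17 new=(26,16) → add node 6 parent=5 cost=25
9. q=(32,12) nearest=6 d=6 new=(31,12) → add node 7 parent=6 cost=30
10. q=(33,20) nearest=6 d=7 new=(31,20) → add node 8 parent=6 cost=30
11. q=(34,10) nearest=7 d=3 new=(34,10) → add node 9 parent=7 cost=33
12. q=(29,20) nearest=8 d=2 new=(29,20) → add node 10 parent=8 cost=32
13. q=(35,1) nearest=9 d=9 new=(35,5) → blocked by [32,41]×[3,7], reject
14. q=(36,13) nearest=9 d=3 new=(36,13) → add node 11 parent=9 cost=36
15. q=(35,12) nearest=11 d=1 new=(35,12) → add node 12 parent=11 cost=37
16. q=(30,15) nearest=7 d=3 new=(30,15) → add node 13 parent=7 cost=33
17. q=(47,11) nearest=11 d=11 new=(41,11) → add node 14 parent=11 cost=41
18. q=(45,5) nearest=14 d=6 new=(45,6) → add node 15 parent=14 cost=46
19. q=(3,15) nearest=3 d=3 new=(3,15) → add node 16 parent=3 cost=18
20. q=(39,10) nearest=14 d=2 new=(39,10) → add node 17 parent=14 cost=43
21. q=(9,4) nearest=1 d=3 new=(9,4) → add node 18 parent=1 cost=8
22. q=(43,8) nearest=15 d=2 new=(43,8) → add node 19 parent=15 cost=48
23. q=(17,16) nearest=4 d=1 new=(17,16) → add node 20 parent=4 cost=16
24. q=(16,14) nearest=20 d=2 new=(16,14) → add node 21 parent=20 cost=18
25. q=(26,18) nearest=6 d=2 new=(26,18) → add node 22 parent=6 cost=27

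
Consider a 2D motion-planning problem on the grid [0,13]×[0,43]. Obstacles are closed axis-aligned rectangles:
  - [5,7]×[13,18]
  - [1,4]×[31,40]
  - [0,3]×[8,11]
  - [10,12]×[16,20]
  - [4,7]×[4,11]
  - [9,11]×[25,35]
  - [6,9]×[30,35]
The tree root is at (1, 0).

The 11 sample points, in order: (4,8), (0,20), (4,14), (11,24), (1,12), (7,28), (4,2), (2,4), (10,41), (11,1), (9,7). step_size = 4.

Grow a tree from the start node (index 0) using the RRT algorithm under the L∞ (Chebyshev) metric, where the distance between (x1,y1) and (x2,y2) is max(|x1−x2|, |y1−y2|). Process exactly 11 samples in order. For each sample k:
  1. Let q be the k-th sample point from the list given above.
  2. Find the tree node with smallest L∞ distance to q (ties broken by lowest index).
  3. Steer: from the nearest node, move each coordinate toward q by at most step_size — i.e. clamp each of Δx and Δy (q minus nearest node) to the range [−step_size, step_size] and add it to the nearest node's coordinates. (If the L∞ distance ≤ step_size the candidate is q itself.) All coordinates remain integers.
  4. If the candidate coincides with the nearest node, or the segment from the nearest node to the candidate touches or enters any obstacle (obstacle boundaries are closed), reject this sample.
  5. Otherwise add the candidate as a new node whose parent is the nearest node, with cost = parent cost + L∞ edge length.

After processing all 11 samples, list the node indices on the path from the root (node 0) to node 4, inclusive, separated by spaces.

Path: 0 2 4

1. q=(4,8) nearest=0 d=8 new=(4,4) → blocked by [4,7]×[4,11], reject
2. q=(0,20) nearest=0 d=20 new=(0,4) → add node 1 parent=0 cost=4
3. q=(4,14) nearest=1 d=10 new=(4,8) → blocked by [4,7]×[4,11], reject
4. q=(11,24) nearest=1 d=20 new=(4,8) → blocked by [4,7]×[4,11], reject
5. q=(1,12) nearest=1 d=8 new=(1,8) → blocked by [0,3]×[8,11], reject
6. q=(7,28) nearest=1 d=24 new=(4,8) → blocked by [4,7]×[4,11], reject
7. q=(4,2) nearest=0 d=3 new=(4,2) → add node 2 parent=0 cost=3
8. q=(2,4) nearest=1 d=2 new=(2,4) → add node 3 parent=1 cost=6
9. q=(10,41) nearest=1 d=37 new=(4,8) → blocked by [4,7]×[4,11], reject
10. q=(11,1) nearest=2 d=7 new=(8,1) → add node 4 parent=2 cost=7
11. q=(9,7) nearest=2 d=5 new=(8,6) → blocked by [4,7]×[4,11], reject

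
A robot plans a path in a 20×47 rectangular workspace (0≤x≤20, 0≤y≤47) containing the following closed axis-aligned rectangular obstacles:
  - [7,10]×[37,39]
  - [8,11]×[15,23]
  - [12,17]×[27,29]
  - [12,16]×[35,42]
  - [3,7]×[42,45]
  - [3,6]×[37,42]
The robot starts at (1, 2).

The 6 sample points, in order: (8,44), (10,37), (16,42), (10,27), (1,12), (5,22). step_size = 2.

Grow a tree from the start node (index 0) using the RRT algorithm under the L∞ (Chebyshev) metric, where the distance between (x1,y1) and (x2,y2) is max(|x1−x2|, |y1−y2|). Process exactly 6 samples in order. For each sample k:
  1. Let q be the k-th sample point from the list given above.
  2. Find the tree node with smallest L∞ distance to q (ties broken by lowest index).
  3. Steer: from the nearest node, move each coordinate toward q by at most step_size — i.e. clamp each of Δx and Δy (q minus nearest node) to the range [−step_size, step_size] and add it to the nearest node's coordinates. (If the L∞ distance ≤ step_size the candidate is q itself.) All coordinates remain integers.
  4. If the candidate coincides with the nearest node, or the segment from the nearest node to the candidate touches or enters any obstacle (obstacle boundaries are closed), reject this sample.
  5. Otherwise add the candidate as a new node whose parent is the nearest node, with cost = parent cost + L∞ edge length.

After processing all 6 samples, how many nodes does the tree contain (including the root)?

Node count: 7

1. q=(8,44) nearest=0 d=42 new=(3,4) → add node 1 parent=0 cost=2
2. q=(10,37) nearest=1 d=33 new=(5,6) → add node 2 parent=1 cost=4
3. q=(16,42) nearest=2 d=36 new=(7,8) → add node 3 parent=2 cost=6
4. q=(10,27) nearest=3 d=19 new=(9,10) → add node 4 parent=3 cost=8
5. q=(1,12) nearest=2 d=6 new=(3,8) → add node 5 parent=2 cost=6
6. q=(5,22) nearest=4 d=12 new=(7,12) → add node 6 parent=4 cost=10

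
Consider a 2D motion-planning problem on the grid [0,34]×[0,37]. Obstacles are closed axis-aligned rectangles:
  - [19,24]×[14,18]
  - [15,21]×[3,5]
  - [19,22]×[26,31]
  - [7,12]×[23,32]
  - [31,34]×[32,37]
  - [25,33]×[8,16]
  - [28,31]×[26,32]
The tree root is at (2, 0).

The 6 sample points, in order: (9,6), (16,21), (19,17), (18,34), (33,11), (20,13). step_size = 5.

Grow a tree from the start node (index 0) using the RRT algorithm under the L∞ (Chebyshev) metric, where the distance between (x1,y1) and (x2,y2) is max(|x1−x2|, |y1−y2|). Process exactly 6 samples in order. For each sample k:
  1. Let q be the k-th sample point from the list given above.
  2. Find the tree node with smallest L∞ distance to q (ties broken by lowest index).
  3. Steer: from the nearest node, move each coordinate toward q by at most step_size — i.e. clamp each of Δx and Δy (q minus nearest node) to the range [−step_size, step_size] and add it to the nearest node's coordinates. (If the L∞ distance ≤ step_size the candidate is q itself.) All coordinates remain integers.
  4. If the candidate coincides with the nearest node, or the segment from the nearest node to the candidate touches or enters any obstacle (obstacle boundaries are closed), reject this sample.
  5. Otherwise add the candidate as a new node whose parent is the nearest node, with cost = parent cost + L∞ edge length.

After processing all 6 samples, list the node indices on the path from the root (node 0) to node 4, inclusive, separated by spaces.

Path: 0 1 2 3 4

1. q=(9,6) nearest=0 d=7 new=(7,5) → add node 1 parent=0 cost=5
2. q=(16,21) nearest=1 d=16 new=(12,10) → add node 2 parent=1 cost=10
3. q=(19,17) nearest=2 d=7 new=(17,15) → add node 3 parent=2 cost=15
4. q=(18,34) nearest=3 d=19 new=(18,20) → add node 4 parent=3 cost=20
5. q=(33,11) nearest=4 d=15 new=(23,15) → blocked by [19,24]×[14,18], reject
6. q=(20,13) nearest=3 d=3 new=(20,13) → add node 5 parent=3 cost=18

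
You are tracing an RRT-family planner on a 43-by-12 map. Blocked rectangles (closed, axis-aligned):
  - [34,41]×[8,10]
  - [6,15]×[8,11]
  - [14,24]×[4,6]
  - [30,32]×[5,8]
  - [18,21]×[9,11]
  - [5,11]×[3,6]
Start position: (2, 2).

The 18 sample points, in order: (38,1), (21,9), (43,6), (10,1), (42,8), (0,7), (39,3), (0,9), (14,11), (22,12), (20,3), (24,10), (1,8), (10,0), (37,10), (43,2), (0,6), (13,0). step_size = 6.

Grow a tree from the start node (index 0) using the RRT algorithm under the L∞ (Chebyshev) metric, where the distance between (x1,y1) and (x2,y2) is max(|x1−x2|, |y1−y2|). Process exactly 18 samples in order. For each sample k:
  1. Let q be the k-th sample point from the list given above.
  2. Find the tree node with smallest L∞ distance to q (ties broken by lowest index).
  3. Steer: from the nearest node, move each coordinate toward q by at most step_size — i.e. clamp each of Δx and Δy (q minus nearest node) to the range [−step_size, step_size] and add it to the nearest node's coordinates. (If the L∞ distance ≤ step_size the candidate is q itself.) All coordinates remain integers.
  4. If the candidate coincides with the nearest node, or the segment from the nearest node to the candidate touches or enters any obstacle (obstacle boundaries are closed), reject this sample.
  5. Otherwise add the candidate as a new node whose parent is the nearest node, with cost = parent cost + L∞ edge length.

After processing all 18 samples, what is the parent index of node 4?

1. q=(38,1) nearest=0 d=36 new=(8,1) → add node 1 parent=0 cost=6
2. q=(21,9) nearest=1 d=13 new=(14,7) → blocked by [5,11]×[3,6], reject
3. q=(43,6) nearest=1 d=35 new=(14,6) → blocked by [14,24]×[4,6], reject
4. q=(10,1) nearest=1 d=2 new=(10,1) → add node 2 parent=1 cost=8
5. q=(42,8) nearest=2 d=32 new=(16,7) → blocked by [14,24]×[4,6], reject
6. q=(0,7) nearest=0 d=5 new=(0,7) → add node 3 parent=0 cost=5
7. q=(39,3) nearest=2 d=29 new=(16,3) → add node 4 parent=2 cost=14
8. q=(0,9) nearest=3 d=2 new=(0,9) → add node 5 parent=3 cost=7
9. q=(14,11) nearest=4 d=8 new=(14,9) → blocked by [6,15]×[8,11], reject
10. q=(22,12) nearest=4 d=9 new=(22,9) → blocked by [14,24]×[4,6], reject
11. q=(20,3) nearest=4 d=4 new=(20,3) → add node 6 parent=4 cost=18
12. q=(24,10) nearest=6 d=7 new=(24,9) → blocked by [14,24]×[4,6], reject
13. q=(1,8) nearest=3 d=1 new=(1,8) → add node 7 parent=3 cost=6
14. q=(10,0) nearest=2 d=1 new=(10,0) → add node 8 parent=2 cost=9
15. q=(37,10) nearest=6 d=17 new=(26,9) → blocked by [14,24]×[4,6], reject
16. q=(43,2) nearest=6 d=23 new=(26,2) → add node 9 parent=6 cost=24
17. q=(0,6) nearest=3 d=1 new=(0,6) → add node 10 parent=3 cost=6
18. q=(13,0) nearest=2 d=3 new=(13,0) → add node 11 parent=2 cost=11

Parent of node 4: 2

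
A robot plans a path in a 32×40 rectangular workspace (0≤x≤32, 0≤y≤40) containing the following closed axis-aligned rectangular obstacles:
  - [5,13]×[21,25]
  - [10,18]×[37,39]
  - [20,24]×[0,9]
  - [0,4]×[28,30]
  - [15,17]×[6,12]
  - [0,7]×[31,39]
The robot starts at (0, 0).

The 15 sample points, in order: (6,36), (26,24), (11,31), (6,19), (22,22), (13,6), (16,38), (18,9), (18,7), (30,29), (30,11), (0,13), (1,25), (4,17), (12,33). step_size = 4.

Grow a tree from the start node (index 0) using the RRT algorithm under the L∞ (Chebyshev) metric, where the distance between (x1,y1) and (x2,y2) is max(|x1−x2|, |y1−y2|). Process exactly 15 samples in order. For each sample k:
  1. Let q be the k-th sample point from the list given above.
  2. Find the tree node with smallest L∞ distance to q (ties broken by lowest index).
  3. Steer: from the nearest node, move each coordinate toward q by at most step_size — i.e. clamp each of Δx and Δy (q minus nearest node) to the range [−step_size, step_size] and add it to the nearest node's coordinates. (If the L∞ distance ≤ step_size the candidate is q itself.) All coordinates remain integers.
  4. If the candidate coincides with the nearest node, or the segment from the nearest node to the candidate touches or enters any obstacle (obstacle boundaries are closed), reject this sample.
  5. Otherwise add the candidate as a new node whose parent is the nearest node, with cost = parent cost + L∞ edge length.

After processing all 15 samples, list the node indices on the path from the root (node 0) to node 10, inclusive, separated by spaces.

Path: 0 1 2 3 4 10

1. q=(6,36) nearest=0 d=36 new=(4,4) → add node 1 parent=0 cost=4
2. q=(26,24) nearest=1 d=22 new=(8,8) → add node 2 parent=1 cost=8
3. q=(11,31) nearest=2 d=23 new=(11,12) → add node 3 parent=2 cost=12
4. q=(6,19) nearest=3 d=7 new=(7,16) → add node 4 parent=3 cost=16
5. q=(22,22) nearest=3 d=11 new=(15,16) → add node 5 parent=3 cost=16
6. q=(13,6) nearest=2 d=5 new=(12,6) → add node 6 parent=2 cost=12
7. q=(16,38) nearest=4 d=22 new=(11,20) → add node 7 parent=4 cost=20
8. q=(18,9) nearest=6 d=6 new=(16,9) → blocked by [15,17]×[6,12], reject
9. q=(18,7) nearest=6 d=6 new=(16,7) → blocked by [15,17]×[6,12], reject
10. q=(30,29) nearest=5 d=15 new=(19,20) → add node 8 parent=5 cost=20
11. q=(30,11) nearest=8 d=11 new=(23,16) → add node 9 parent=8 cost=24
12. q=(0,13) nearest=4 d=7 new=(3,13) → add node 10 parent=4 cost=20
13. q=(1,25) nearest=4 d=9 new=(3,20) → add node 11 parent=4 cost=20
14. q=(4,17) nearest=4 d=3 new=(4,17) → add node 12 parent=4 cost=19
15. q=(12,33) nearest=7 d=13 new=(12,24) → blocked by [5,13]×[21,25], reject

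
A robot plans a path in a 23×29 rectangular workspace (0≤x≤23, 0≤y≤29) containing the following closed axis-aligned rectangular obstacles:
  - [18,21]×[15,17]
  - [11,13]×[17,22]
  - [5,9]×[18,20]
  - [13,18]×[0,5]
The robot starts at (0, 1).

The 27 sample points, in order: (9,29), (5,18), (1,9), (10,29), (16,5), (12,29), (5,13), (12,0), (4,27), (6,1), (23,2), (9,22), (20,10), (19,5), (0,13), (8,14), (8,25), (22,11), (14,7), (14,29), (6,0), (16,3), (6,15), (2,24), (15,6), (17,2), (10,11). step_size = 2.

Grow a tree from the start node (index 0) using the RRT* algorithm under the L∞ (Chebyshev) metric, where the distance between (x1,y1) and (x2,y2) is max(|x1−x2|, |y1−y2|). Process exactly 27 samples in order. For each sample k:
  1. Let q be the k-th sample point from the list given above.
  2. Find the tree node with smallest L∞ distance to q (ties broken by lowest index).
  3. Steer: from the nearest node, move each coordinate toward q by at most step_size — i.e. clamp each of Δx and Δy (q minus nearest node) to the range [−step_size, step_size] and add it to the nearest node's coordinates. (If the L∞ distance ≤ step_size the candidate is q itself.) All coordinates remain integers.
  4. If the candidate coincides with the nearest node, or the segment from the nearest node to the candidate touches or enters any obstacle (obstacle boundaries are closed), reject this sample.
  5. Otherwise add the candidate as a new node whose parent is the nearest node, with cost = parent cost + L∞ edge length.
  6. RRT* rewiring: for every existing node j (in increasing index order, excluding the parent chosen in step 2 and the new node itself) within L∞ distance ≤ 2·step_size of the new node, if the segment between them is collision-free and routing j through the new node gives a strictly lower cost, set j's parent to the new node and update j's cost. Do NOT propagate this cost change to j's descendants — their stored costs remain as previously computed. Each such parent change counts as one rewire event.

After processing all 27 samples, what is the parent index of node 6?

1. q=(9,29) nearest=0 d=28 new=(2,3) → add node 1 parent=0 cost=2
2. q=(5,18) nearest=1 d=15 new=(4,5) → add node 2 parent=1 cost=4
3. q=(1,9) nearest=2 d=4 new=(2,7) → add node 3 parent=2 cost=6
4. q=(10,29) nearest=3 d=22 new=(4,9) → add node 4 parent=3 cost=8
5. q=(16,5) nearest=2 d=12 new=(6,5) → add node 5 parent=2 cost=6
6. q=(12,29) nearest=4 d=20 new=(6,11) → add node 6 parent=4 cost=10
7. q=(5,13) nearest=6 d=2 new=(5,13) → add node 7 parent=6 cost=12
8. q=(12,0) nearest=5 d=6 new=(8,3) → add node 8 parent=5 cost=8
9. q=(4,27) nearest=7 d=14 new=(4,15) → add node 9 parent=7 cost=14
10. q=(6,1) nearest=8 d=2 new=(6,1) → add node 10 parent=8 cost=10
11. q=(23,2) nearest=8 d=15 new=(10,2) → add node 11 parent=8 cost=10
12. q=(9,22) nearest=9 d=7 new=(6,17) → add node 12 parent=9 cost=16
13. q=(20,10) nearest=11 d=10 new=(12,4) → add node 13 parent=11 cost=12
14. q=(19,5) nearest=13 d=7 new=(14,5) → blocked by [13,18]×[0,5], reject
15. q=(0,13) nearest=4 d=4 new=(2,11) → add node 14 parent=4 cost=10
16. q=(8,14) nearest=6 d=3 new=(8,13) → add node 15 parent=6 cost=12
17. q=(8,25) nearest=12 d=8 new=(8,19) → blocked by [5,9]×[18,20], reject
18. q=(22,11) nearest=13 d=10 new=(14,6) → blocked by [13,18]×[0,5], reject
19. q=(14,7) nearest=13 d=3 new=(14,6) → blocked by [13,18]×[0,5], reject
20. q=(14,29) nearest=12 d=12 new=(8,19) → blocked by [5,9]×[18,20], reject
21. q=(6,0) nearest=10 d=1 new=(6,0) → add node 16 parent=10 cost=11
22. q=(16,3) nearest=13 d=4 new=(14,3) → blocked by [13,18]×[0,5], reject
23. q=(6,15) nearest=7 d=2 new=(6,15) → add node 17 parent=7 cost=14
24. q=(2,24) nearest=12 d=7 new=(4,19) → blocked by [5,9]×[18,20], reject
25. q=(15,6) nearest=13 d=3 new=(14,6) → blocked by [13,18]×[0,5], reject
26. q=(17,2) nearest=13 d=5 new=(14,2) → blocked by [13,18]×[0,5], reject
27. q=(10,11) nearest=15 d=2 new=(10,11) → add node 18 parent=15 cost=14

Parent of node 6: 4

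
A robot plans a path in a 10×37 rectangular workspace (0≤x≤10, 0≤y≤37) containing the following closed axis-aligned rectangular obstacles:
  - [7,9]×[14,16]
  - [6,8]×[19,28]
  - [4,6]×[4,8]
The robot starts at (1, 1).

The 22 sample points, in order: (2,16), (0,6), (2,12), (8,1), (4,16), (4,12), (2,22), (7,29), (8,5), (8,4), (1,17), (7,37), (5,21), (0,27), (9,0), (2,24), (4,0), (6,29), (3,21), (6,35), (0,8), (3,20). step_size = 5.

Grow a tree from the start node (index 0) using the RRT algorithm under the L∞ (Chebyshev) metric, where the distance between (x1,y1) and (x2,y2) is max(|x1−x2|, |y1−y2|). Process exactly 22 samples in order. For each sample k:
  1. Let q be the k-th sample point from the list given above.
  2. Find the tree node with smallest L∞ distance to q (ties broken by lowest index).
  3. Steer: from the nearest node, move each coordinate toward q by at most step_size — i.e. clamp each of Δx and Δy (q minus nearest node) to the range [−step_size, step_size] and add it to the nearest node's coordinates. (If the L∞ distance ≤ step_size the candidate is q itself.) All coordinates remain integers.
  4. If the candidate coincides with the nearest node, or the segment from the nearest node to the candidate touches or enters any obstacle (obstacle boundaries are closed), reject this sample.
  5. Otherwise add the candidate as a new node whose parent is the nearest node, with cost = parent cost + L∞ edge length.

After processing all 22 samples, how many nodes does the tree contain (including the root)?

1. q=(2,16) nearest=0 d=15 new=(2,6) → add node 1 parent=0 cost=5
2. q=(0,6) nearest=1 d=2 new=(0,6) → add node 2 parent=1 cost=7
3. q=(2,12) nearest=1 d=6 new=(2,11) → add node 3 parent=1 cost=10
4. q=(8,1) nearest=1 d=6 new=(7,1) → blocked by [4,6]×[4,8], reject
5. q=(4,16) nearest=3 d=5 new=(4,16) → add node 4 parent=3 cost=15
6. q=(4,12) nearest=3 d=2 new=(4,12) → add node 5 parent=3 cost=12
7. q=(2,22) nearest=4 d=6 new=(2,21) → add node 6 parent=4 cost=20
8. q=(7,29) nearest=6 d=8 new=(7,26) → blocked by [6,8]×[19,28], reject
9. q=(8,5) nearest=1 d=6 new=(7,5) → blocked by [4,6]×[4,8], reject
10. q=(8,4) nearest=1 d=6 new=(7,4) → blocked by [4,6]×[4,8], reject
11. q=(1,17) nearest=4 d=3 new=(1,17) → add node 7 parent=4 cost=18
12. q=(7,37) nearest=6 d=16 new=(7,26) → blocked by [6,8]×[19,28], reject
13. q=(5,21) nearest=6 d=3 new=(5,21) → add node 8 parent=6 cost=23
14. q=(0,27) nearest=6 d=6 new=(0,26) → add node 9 parent=6 cost=25
15. q=(9,0) nearest=1 d=7 new=(7,1) → blocked by [4,6]×[4,8], reject
16. q=(2,24) nearest=9 d=2 new=(2,24) → add node 10 parent=9 cost=27
17. q=(4,0) nearest=0 d=3 new=(4,0) → add node 11 parent=0 cost=3
18. q=(6,29) nearest=10 d=5 new=(6,29) → add node 12 parent=10 cost=32
19. q=(3,21) nearest=6 d=1 new=(3,21) → add node 13 parent=6 cost=21
20. q=(6,35) nearest=12 d=6 new=(6,34) → add node 14 parent=12 cost=37
21. q=(0,8) nearest=1 d=2 new=(0,8) → add node 15 parent=1 cost=7
22. q=(3,20) nearest=6 d=1 new=(3,20) → add node 16 parent=6 cost=21

Node count: 17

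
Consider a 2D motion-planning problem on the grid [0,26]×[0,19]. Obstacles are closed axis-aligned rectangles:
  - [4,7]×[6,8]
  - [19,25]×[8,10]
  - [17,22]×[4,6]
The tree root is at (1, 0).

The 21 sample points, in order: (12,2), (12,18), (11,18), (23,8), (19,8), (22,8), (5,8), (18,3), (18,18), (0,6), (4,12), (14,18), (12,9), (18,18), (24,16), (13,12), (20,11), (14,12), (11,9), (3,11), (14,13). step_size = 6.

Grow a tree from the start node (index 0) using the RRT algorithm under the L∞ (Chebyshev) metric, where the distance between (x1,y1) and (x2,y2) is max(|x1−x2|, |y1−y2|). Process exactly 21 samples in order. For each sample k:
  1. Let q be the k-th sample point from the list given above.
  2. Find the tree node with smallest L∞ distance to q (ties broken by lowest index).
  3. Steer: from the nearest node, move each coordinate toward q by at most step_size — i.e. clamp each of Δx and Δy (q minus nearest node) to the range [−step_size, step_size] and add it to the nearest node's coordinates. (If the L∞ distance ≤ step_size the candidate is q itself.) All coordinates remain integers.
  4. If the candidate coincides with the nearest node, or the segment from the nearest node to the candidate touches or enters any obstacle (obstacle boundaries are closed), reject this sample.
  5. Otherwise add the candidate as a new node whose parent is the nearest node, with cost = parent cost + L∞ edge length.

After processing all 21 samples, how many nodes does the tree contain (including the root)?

Node count: 17

1. q=(12,2) nearest=0 d=11 new=(7,2) → add node 1 parent=0 cost=6
2. q=(12,18) nearest=1 d=16 new=(12,8) → add node 2 parent=1 cost=12
3. q=(11,18) nearest=2 d=10 new=(11,14) → add node 3 parent=2 cost=18
4. q=(23,8) nearest=2 d=11 new=(18,8) → add node 4 parent=2 cost=18
5. q=(19,8) nearest=4 d=1 new=(19,8) → blocked by [19,25]×[8,10], reject
6. q=(22,8) nearest=4 d=4 new=(22,8) → blocked by [19,25]×[8,10], reject
7. q=(5,8) nearest=1 d=6 new=(5,8) → blocked by [4,7]×[6,8], reject
8. q=(18,3) nearest=4 d=5 new=(18,3) → blocked by [17,22]×[4,6], reject
9. q=(18,18) nearest=3 d=7 new=(17,18) → add node 5 parent=3 cost=24
10. q=(0,6) nearest=0 d=6 new=(0,6) → add node 6 parent=0 cost=6
11. q=(4,12) nearest=6 d=6 new=(4,12) → add node 7 parent=6 cost=12
12. q=(14,18) nearest=5 d=3 new=(14,18) → add node 8 parent=5 cost=27
13. q=(12,9) nearest=2 d=1 new=(12,9) → add node 9 parent=2 cost=13
14. q=(18,18) nearest=5 d=1 new=(18,18) → add node 10 parent=5 cost=25
15. q=(24,16) nearest=10 d=6 new=(24,16) → add node 11 parent=10 cost=31
16. q=(13,12) nearest=3 d=2 new=(13,12) → add node 12 parent=3 cost=20
17. q=(20,11) nearest=4 d=3 new=(20,11) → blocked by [19,25]×[8,10], reject
18. q=(14,12) nearest=12 d=1 new=(14,12) → add node 13 parent=12 cost=21
19. q=(11,9) nearest=2 d=1 new=(11,9) → add node 14 parent=2 cost=13
20. q=(3,11) nearest=7 d=1 new=(3,11) → add node 15 parent=7 cost=13
21. q=(14,13) nearest=12 d=1 new=(14,13) → add node 16 parent=12 cost=21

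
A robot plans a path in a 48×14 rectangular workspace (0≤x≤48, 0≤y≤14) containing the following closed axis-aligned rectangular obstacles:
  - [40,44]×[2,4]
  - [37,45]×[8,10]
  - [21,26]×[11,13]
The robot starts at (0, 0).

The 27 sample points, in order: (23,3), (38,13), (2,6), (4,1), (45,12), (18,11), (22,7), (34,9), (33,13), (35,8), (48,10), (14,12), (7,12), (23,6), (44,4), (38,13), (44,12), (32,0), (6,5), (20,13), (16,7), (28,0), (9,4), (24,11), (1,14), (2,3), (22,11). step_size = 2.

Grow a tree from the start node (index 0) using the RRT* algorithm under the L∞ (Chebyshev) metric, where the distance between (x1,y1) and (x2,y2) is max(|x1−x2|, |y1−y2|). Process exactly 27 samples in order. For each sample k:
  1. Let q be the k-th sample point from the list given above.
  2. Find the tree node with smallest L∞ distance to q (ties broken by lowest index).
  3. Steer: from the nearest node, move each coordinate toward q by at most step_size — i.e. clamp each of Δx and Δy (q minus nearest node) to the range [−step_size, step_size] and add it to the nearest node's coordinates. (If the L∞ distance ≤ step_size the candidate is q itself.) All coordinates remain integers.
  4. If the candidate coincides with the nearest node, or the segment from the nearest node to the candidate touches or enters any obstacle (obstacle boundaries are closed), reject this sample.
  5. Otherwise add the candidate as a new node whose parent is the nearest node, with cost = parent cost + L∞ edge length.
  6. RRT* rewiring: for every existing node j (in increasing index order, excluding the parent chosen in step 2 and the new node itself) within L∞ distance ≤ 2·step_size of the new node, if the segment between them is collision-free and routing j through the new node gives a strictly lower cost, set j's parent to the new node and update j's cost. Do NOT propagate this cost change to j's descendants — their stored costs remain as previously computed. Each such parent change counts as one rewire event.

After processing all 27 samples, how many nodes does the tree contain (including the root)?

1. q=(23,3) nearest=0 d=23 new=(2,2) → add node 1 parent=0 cost=2
2. q=(38,13) nearest=1 d=36 new=(4,4) → add node 2 parent=1 cost=4
3. q=(2,6) nearest=2 d=2 new=(2,6) → add node 3 parent=2 cost=6
4. q=(4,1) nearest=1 d=2 new=(4,1) → add node 4 parent=1 cost=4
5. q=(45,12) nearest=2 d=41 new=(6,6) → add node 5 parent=2 cost=6
6. q=(18,11) nearest=5 d=12 new=(8,8) → add node 6 parent=5 cost=8
7. q=(22,7) nearest=6 d=14 new=(10,7) → add node 7 parent=6 cost=10
8. q=(34,9) nearest=7 d=24 new=(12,9) → add node 8 parent=7 cost=12
9. q=(33,13) nearest=8 d=21 new=(14,11) → add node 9 parent=8 cost=14
10. q=(35,8) nearest=9 d=21 new=(16,9) → add node 10 parent=9 cost=16
11. q=(48,10) nearest=10 d=32 new=(18,10) → add node 11 parent=10 cost=18
12. q=(14,12) nearest=9 d=1 new=(14,12) → add node 12 parent=9 cost=15
13. q=(7,12) nearest=6 d=4 new=(7,10) → add node 13 parent=6 cost=10
14. q=(23,6) nearest=11 d=5 new=(20,8) → add node 14 parent=11 cost=20
15. q=(44,4) nearest=14 d=24 new=(22,6) → add node 15 parent=14 cost=22
16. q=(38,13) nearest=15 d=16 new=(24,8) → add node 16 parent=15 cost=24
17. q=(44,12) nearest=16 d=20 new=(26,10) → add node 17 parent=16 cost=26
18. q=(32,0) nearest=16 d=8 new=(26,6) → add node 18 parent=16 cost=26
19. q=(6,5) nearest=5 d=1 new=(6,5) → add node 19 parent=5 cost=7
20. q=(20,13) nearest=11 d=3 new=(20,12) → add node 20 parent=11 cost=20
21. q=(16,7) nearest=10 d=2 new=(16,7) → add node 21 parent=10 cost=18
22. q=(28,0) nearest=15 d=6 new=(24,4) → add node 22 parent=15 cost=24
23. q=(9,4) nearest=5 d=3 new=(8,4) → add node 23 parent=5 cost=8
24. q=(24,11) nearest=17 d=2 new=(24,11) → blocked by [21,26]×[11,13], reject
25. q=(1,14) nearest=13 d=6 new=(5,12) → add node 24 parent=13 cost=12
26. q=(2,3) nearest=1 d=1 new=(2,3) → add node 25 parent=1 cost=3
27. q=(22,11) nearest=20 d=2 new=(22,11) → blocked by [21,26]×[11,13], reject

Node count: 26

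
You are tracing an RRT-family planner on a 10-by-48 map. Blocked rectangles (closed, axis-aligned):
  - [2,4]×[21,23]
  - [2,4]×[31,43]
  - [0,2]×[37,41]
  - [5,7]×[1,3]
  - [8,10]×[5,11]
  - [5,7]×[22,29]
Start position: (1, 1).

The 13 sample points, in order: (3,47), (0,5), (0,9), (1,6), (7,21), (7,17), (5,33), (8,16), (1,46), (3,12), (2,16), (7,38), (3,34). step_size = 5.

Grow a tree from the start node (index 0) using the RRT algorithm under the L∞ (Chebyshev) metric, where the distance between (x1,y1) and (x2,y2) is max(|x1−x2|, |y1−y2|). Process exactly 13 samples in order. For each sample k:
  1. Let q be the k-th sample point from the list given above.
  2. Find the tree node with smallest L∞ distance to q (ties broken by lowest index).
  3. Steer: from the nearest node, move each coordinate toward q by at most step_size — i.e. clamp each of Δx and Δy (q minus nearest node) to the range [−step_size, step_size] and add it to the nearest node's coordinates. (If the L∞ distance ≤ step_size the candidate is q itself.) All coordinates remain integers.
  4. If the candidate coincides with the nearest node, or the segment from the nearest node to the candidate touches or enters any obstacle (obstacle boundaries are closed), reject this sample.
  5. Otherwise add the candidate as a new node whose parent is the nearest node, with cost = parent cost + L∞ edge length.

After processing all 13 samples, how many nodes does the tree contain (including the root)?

1. q=(3,47) nearest=0 d=46 new=(3,6) → add node 1 parent=0 cost=5
2. q=(0,5) nearest=1 d=3 new=(0,5) → add node 2 parent=1 cost=8
3. q=(0,9) nearest=1 d=3 new=(0,9) → add node 3 parent=1 cost=8
4. q=(1,6) nearest=2 d=1 new=(1,6) → add node 4 parent=2 cost=9
5. q=(7,21) nearest=3 d=12 new=(5,14) → add node 5 parent=3 cost=13
6. q=(7,17) nearest=5 d=3 new=(7,17) → add node 6 parent=5 cost=16
7. q=(5,33) nearest=6 d=16 new=(5,22) → blocked by [5,7]×[22,29], reject
8. q=(8,16) nearest=6 d=1 new=(8,16) → add node 7 parent=6 cost=17
9. q=(1,46) nearest=6 d=29 new=(2,22) → blocked by [2,4]×[21,23], reject
10. q=(3,12) nearest=5 d=2 new=(3,12) → add node 8 parent=5 cost=15
11. q=(2,16) nearest=5 d=3 new=(2,16) → add node 9 parent=5 cost=16
12. q=(7,38) nearest=6 d=21 new=(7,22) → blocked by [5,7]×[22,29], reject
13. q=(3,34) nearest=6 d=17 new=(3,22) → blocked by [2,4]×[21,23], reject

Node count: 10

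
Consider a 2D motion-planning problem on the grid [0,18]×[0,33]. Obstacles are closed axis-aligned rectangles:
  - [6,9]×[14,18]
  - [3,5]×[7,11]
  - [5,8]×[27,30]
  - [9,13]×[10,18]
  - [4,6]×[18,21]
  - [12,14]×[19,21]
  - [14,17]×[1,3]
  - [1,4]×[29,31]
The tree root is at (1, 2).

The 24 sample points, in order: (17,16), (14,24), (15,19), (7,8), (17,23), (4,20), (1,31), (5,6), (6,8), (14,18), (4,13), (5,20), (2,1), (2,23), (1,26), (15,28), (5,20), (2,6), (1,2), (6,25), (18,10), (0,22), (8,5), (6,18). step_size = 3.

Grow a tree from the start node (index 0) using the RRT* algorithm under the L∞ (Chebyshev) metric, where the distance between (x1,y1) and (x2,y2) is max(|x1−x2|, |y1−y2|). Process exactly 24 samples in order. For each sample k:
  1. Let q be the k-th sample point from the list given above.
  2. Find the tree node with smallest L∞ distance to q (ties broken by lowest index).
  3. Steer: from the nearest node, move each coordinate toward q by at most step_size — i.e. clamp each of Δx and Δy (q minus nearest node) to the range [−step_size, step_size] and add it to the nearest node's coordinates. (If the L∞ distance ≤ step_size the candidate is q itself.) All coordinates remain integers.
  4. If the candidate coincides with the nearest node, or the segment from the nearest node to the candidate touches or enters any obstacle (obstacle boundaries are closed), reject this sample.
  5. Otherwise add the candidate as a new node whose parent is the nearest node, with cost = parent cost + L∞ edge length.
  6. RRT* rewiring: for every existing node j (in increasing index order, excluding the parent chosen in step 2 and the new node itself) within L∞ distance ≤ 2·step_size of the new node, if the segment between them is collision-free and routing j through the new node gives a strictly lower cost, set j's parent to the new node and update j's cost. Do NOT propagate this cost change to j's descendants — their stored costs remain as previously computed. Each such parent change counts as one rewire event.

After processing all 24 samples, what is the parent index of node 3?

1. q=(17,16) nearest=0 d=16 new=(4,5) → add node 1 parent=0 cost=3
2. q=(14,24) nearest=1 d=19 new=(7,8) → add node 2 parent=1 cost=6
3. q=(15,19) nearest=2 d=11 new=(10,11) → blocked by [9,13]×[10,18], reject
4. q=(7,8) nearest=2 d=0 → coincident, reject
5. q=(17,23) nearest=2 d=15 new=(10,11) → blocked by [9,13]×[10,18], reject
6. q=(4,20) nearest=2 d=12 new=(4,11) → blocked by [3,5]×[7,11], reject
7. q=(1,31) nearest=2 d=23 new=(4,11) → blocked by [3,5]×[7,11], reject
8. q=(5,6) nearest=1 d=1 new=(5,6) → add node 3 parent=1 cost=4
9. q=(6,8) nearest=2 d=1 new=(6,8) → add node 4 parent=2 cost=7
10. q=(14,18) nearest=2 d=10 new=(10,11) → blocked by [9,13]×[10,18], reject
11. q=(4,13) nearest=2 d=5 new=(4,11) → blocked by [3,5]×[7,11], reject
12. q=(5,20) nearest=2 d=12 new=(5,11) → blocked by [3,5]×[7,11], reject
13. q=(2,1) nearest=0 d=1 new=(2,1) → add node 5 parent=0 cost=1
14. q=(2,23) nearest=2 d=15 new=(4,11) → blocked by [3,5]×[7,11], reject
15. q=(1,26) nearest=2 d=18 new=(4,11) → blocked by [3,5]×[7,11], reject
16. q=(15,28) nearest=2 d=20 new=(10,11) → blocked by [9,13]×[10,18], reject
17. q=(5,20) nearest=2 d=12 new=(5,11) → blocked by [3,5]×[7,11], reject
18. q=(2,6) nearest=1 d=2 new=(2,6) → add node 6 parent=1 cost=5
19. q=(1,2) nearest=0 d=0 → coincident, reject
20. q=(6,25) nearest=2 d=17 new=(6,11) → add node 7 parent=2 cost=9
21. q=(18,10) nearest=2 d=11 new=(10,10) → blocked by [9,13]×[10,18], reject
22. q=(0,22) nearest=7 d=11 new=(3,14) → add node 8 parent=7 cost=12
23. q=(8,5) nearest=2 d=3 new=(8,5) → add node 9 parent=2 cost=9
24. q=(6,18) nearest=8 d=4 new=(6,17) → blocked by [6,9]×[14,18], reject

Parent of node 3: 1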